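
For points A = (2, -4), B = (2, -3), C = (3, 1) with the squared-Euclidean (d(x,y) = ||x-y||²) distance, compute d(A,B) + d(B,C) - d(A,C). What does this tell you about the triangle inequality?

d(A,B) = 0² + 1² = 1, d(B,C) = 1² + 4² = 17, d(A,C) = 1² + 5² = 26.
d(A,B) + d(B,C) - d(A,C) = 1 + 17 - 26 = 18 - 26 = -8. This is < 0, so the triangle inequality FAILS for these points (squared-Euclidean is not a metric).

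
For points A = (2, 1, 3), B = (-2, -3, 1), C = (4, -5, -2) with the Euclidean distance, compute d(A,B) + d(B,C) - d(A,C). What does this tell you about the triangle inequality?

d(A,B) = √(4² + 4² + 2²) = √36 = 6, d(B,C) = √(6² + 2² + 3²) = √49 = 7, d(A,C) = √(2² + 6² + 5²) = √65 ≈ 8.0623.
d(A,B) + d(B,C) - d(A,C) = 6 + 7 - 8.0623 = 13 - 8.0623 = 4.9377 (to 4 decimal places). This is ≥ 0, so the triangle inequality holds for these points.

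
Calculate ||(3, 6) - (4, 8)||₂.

√(Σ(x_i - y_i)²) = √((3 - 4)² + (6 - 8)²)
= √((-1)² + (-2)²) = √(1 + 4) = √5 ≈ 2.2361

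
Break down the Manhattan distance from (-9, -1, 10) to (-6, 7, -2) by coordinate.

Σ|x_i - y_i| = |-9 - (-6)| + |-1 - 7| + |10 - (-2)| = 3 + 8 + 12 = 23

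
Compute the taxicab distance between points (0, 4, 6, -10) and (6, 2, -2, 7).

Σ|x_i - y_i| = |0 - 6| + |4 - 2| + |6 - (-2)| + |-10 - 7| = 6 + 2 + 8 + 17 = 33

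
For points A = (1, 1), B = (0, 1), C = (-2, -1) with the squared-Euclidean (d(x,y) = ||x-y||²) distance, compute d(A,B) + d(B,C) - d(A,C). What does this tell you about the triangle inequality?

d(A,B) = 1² + 0² = 1, d(B,C) = 2² + 2² = 8, d(A,C) = 3² + 2² = 13.
d(A,B) + d(B,C) - d(A,C) = 1 + 8 - 13 = 9 - 13 = -4. This is < 0, so the triangle inequality FAILS for these points (squared-Euclidean is not a metric).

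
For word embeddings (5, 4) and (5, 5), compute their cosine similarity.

With u = (5, 4), v = (5, 5):
u·v = 5·5 + 4·5 = 25 + 20 = 45.
|u| = √(5² + 4²) = √41, |v| = √(5² + 5²) = √50, so |u||v| = √(41·50) = √2050.
cos θ = (u·v)/(|u||v|) = 45/√2050 ≈ 0.9939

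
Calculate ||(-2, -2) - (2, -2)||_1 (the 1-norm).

Σ|x_i - y_i| = |-2 - 2| + |-2 - (-2)| = 4 + 0 = 4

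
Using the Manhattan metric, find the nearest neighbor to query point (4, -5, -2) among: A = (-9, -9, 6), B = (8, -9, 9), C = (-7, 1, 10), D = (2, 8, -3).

Distances: d(A) = 25, d(B) = 19, d(C) = 29, d(D) = 16. Nearest: D = (2, 8, -3) with distance 16.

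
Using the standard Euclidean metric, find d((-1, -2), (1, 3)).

√(Σ(x_i - y_i)²) = √((-1 - 1)² + (-2 - 3)²)
= √((-2)² + (-5)²) = √(4 + 25) = √29 ≈ 5.3852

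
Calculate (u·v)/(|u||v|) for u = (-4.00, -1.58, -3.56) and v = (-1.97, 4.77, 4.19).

With u = (-4.00, -1.58, -3.56), v = (-1.97, 4.77, 4.19):
u·v = (-4)·(-1.97) + (-1.58)·4.77 + (-3.56)·4.19 = 7.88 + (-7.5366) + (-14.9164) = -14.573.
|u| = √((-4)² + (-1.58)² + (-3.56)²) = √(16 + 2.4964 + 12.6736) = √31.17, |v| = √((-1.97)² + 4.77² + 4.19²) = √(3.8809 + 22.7529 + 17.5561) = √44.1899.
cos θ = (u·v)/(|u||v|) = -14.573/(√31.17·√44.1899) ≈ -0.3927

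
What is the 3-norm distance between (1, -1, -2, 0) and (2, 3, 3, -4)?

(Σ|x_i - y_i|^3)^(1/3) = (|1 - 2|^3 + |-1 - 3|^3 + |-2 - 3|^3 + |0 - (-4)|^3)^(1/3)
= (1^3 + 4^3 + 5^3 + 4^3)^(1/3) = (1 + 64 + 125 + 64)^(1/3) = (254)^(1/3) ≈ 6.333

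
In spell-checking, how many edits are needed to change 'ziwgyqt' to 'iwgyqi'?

Let D[i][j] be the edit distance between the first i characters of 'ziwgyqt' and the first j characters of 'iwgyqi', with D[i][0] = i, D[0][j] = j, and D[i][j] = D[i-1][j-1] if the characters match, else 1 + min(D[i-1][j], D[i][j-1], D[i-1][j-1]). Filling the table (rows: prefixes of 'ziwgyqt', columns: prefixes of 'iwgyqi'):
     ε  i  w  g  y  q  i
  ε  0  1  2  3  4  5  6
  z  1  1  2  3  4  5  6
  i  2  1  2  3  4  5  5
  w  3  2  1  2  3  4  5
  g  4  3  2  1  2  3  4
  y  5  4  3  2  1  2  3
  q  6  5  4  3  2  1  2
  t  7  6  5  4  3  2  2
The bottom-right entry gives D[7][6] = 2, so no sequence of fewer than 2 edits works. Backtracking through the table gives one optimal edit sequence (2 edits):
  ziwgyqt → iwgyqt (del z @1)
  iwgyqt → iwgyqi (sub t→i @6)
Edit distance = 2.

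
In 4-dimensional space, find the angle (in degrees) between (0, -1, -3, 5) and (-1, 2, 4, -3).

With u = (0, -1, -3, 5), v = (-1, 2, 4, -3):
u·v = 0·(-1) + (-1)·2 + (-3)·4 + 5·(-3) = 0 + (-2) + (-12) + (-15) = -29.
|u| = √(0² + (-1)² + (-3)² + 5²) = √35, |v| = √((-1)² + 2² + 4² + (-3)²) = √30, so |u||v| = √(35·30) = √1050.
cos θ = (u·v)/(|u||v|) = -29/√1050 ≈ -0.894959
θ = arccos(-0.894959) ≈ 153.5°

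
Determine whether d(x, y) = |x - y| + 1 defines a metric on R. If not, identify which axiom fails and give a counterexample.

No. d fails identity of indiscernibles (specifically d(x,x) = 0): d(6, 6) = |6 - 6| + 1 = 0 + 1 = 1 ≠ 0.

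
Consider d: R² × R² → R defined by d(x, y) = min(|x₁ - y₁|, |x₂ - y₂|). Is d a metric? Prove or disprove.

No. d fails identity of indiscernibles: take x = (5, 0) and y = (5, 1). Then d(x,y) = min(|5 - 5|, |0 - 1|) = min(0, 1) = 0, yet x ≠ y.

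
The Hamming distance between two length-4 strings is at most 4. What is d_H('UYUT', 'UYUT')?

Differing positions: none. Hamming distance = 0. The maximum possible Hamming distance for length-4 strings is 4, so d_H/4 = 0/4 = 0.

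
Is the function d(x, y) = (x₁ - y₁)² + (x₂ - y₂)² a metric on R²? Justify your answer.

No. The squared Euclidean distance fails the triangle inequality. Counterexample: x = (0, 0), y = (4, 3), z = (8, 6). d(x,z) = 8² + 6² = 100, but d(x,y) + d(y,z) = (4² + 3²) + (4² + 3²) = 25 + 25 = 50. Since 100 > 50, the triangle inequality is violated. (Note: √d, the ordinary Euclidean distance, IS a metric.)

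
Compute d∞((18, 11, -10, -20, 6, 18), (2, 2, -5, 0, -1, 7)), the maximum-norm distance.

max(|x_i - y_i|) = max(|18 - 2|, |11 - 2|, |-10 - (-5)|, |-20 - 0|, |6 - (-1)|, |18 - 7|) = max(16, 9, 5, 20, 7, 11) = 20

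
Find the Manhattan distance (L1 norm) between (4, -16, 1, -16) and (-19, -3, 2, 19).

Σ|x_i - y_i| = |4 - (-19)| + |-16 - (-3)| + |1 - 2| + |-16 - 19| = 23 + 13 + 1 + 35 = 72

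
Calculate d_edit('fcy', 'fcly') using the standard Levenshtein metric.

Let D[i][j] be the edit distance between the first i characters of 'fcy' and the first j characters of 'fcly', with D[i][0] = i, D[0][j] = j, and D[i][j] = D[i-1][j-1] if the characters match, else 1 + min(D[i-1][j], D[i][j-1], D[i-1][j-1]). Filling the table (rows: prefixes of 'fcy', columns: prefixes of 'fcly'):
     ε  f  c  l  y
  ε  0  1  2  3  4
  f  1  0  1  2  3
  c  2  1  0  1  2
  y  3  2  1  1  1
The bottom-right entry gives D[3][4] = 1, so no sequence of fewer than 1 edit works. Backtracking through the table gives one optimal edit sequence (1 edit):
  fcy → fcly (ins l @3)
Edit distance = 1.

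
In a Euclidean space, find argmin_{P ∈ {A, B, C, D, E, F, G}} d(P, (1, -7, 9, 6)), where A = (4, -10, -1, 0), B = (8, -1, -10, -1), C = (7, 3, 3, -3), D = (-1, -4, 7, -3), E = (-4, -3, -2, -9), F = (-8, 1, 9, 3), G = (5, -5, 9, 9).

Distances: d(A) ≈ 12.4097, d(B) ≈ 22.2486, d(C) ≈ 15.906, d(D) ≈ 9.8995, d(E) ≈ 19.6723, d(F) ≈ 12.4097, d(G) ≈ 5.3852. Nearest: G = (5, -5, 9, 9) with distance 5.3852.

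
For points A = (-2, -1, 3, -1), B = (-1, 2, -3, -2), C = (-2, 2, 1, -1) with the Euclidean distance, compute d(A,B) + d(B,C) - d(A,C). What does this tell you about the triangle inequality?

d(A,B) = √(1² + 3² + 6² + 1²) = √47 ≈ 6.8557, d(B,C) = √(1² + 0² + 4² + 1²) = √18 ≈ 4.2426, d(A,C) = √(0² + 3² + 2² + 0²) = √13 ≈ 3.6056.
d(A,B) + d(B,C) - d(A,C) = 6.8557 + 4.2426 - 3.6056 = 11.0983 - 3.6056 = 7.4927 (to 4 decimal places). This is ≥ 0, so the triangle inequality holds for these points.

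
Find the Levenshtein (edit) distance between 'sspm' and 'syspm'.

Let D[i][j] be the edit distance between the first i characters of 'sspm' and the first j characters of 'syspm', with D[i][0] = i, D[0][j] = j, and D[i][j] = D[i-1][j-1] if the characters match, else 1 + min(D[i-1][j], D[i][j-1], D[i-1][j-1]). Filling the table (rows: prefixes of 'sspm', columns: prefixes of 'syspm'):
     ε  s  y  s  p  m
  ε  0  1  2  3  4  5
  s  1  0  1  2  3  4
  s  2  1  1  1  2  3
  p  3  2  2  2  1  2
  m  4  3  3  3  2  1
The bottom-right entry gives D[4][5] = 1, so no sequence of fewer than 1 edit works. Backtracking through the table gives one optimal edit sequence (1 edit):
  sspm → syspm (ins y @2)
Edit distance = 1.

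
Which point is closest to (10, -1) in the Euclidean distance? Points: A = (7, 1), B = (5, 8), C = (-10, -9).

Distances: d(A) ≈ 3.6056, d(B) ≈ 10.2956, d(C) ≈ 21.5407. Nearest: A = (7, 1) with distance 3.6056.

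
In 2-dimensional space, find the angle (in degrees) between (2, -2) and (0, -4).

With u = (2, -2), v = (0, -4):
u·v = 2·0 + (-2)·(-4) = 0 + 8 = 8.
|u| = √(2² + (-2)²) = √8, |v| = √(0² + (-4)²) = √16, so |u||v| = √(8·16) = √128.
cos θ = (u·v)/(|u||v|) = 8/√128 ≈ 0.707107
θ = arccos(0.707107) ≈ 45°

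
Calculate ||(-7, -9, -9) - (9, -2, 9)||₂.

√(Σ(x_i - y_i)²) = √((-7 - 9)² + (-9 - (-2))² + (-9 - 9)²)
= √((-16)² + (-7)² + (-18)²) = √(256 + 49 + 324) = √629 ≈ 25.0799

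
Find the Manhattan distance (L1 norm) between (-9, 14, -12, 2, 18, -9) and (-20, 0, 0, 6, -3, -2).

Σ|x_i - y_i| = |-9 - (-20)| + |14 - 0| + |-12 - 0| + |2 - 6| + |18 - (-3)| + |-9 - (-2)| = 11 + 14 + 12 + 4 + 21 + 7 = 69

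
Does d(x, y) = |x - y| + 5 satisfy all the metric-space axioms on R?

No. d fails identity of indiscernibles (specifically d(x,x) = 0): d(0, 0) = |0 - 0| + 5 = 0 + 5 = 5 ≠ 0.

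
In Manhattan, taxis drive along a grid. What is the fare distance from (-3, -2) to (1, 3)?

Σ|x_i - y_i| = |-3 - 1| + |-2 - 3| = 4 + 5 = 9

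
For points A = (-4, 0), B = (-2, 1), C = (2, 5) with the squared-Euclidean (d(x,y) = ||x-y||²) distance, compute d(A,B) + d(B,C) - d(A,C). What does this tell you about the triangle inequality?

d(A,B) = 2² + 1² = 5, d(B,C) = 4² + 4² = 32, d(A,C) = 6² + 5² = 61.
d(A,B) + d(B,C) - d(A,C) = 5 + 32 - 61 = 37 - 61 = -24. This is < 0, so the triangle inequality FAILS for these points (squared-Euclidean is not a metric).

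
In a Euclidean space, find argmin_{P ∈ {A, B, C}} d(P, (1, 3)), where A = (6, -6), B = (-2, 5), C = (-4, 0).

Distances: d(A) ≈ 10.2956, d(B) ≈ 3.6056, d(C) ≈ 5.831. Nearest: B = (-2, 5) with distance 3.6056.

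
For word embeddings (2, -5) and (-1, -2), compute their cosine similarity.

With u = (2, -5), v = (-1, -2):
u·v = 2·(-1) + (-5)·(-2) = (-2) + 10 = 8.
|u| = √(2² + (-5)²) = √29, |v| = √((-1)² + (-2)²) = √5, so |u||v| = √(29·5) = √145.
cos θ = (u·v)/(|u||v|) = 8/√145 ≈ 0.6644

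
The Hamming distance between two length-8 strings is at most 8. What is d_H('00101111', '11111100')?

Differing positions: 1, 2, 4, 7, 8. Hamming distance = 5. The maximum possible Hamming distance for length-8 strings is 8, so d_H/8 = 5/8 = 0.625.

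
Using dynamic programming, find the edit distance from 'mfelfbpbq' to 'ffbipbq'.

Let D[i][j] be the edit distance between the first i characters of 'mfelfbpbq' and the first j characters of 'ffbipbq', with D[i][0] = i, D[0][j] = j, and D[i][j] = D[i-1][j-1] if the characters match, else 1 + min(D[i-1][j], D[i][j-1], D[i-1][j-1]). Filling the table (rows: prefixes of 'mfelfbpbq', columns: prefixes of 'ffbipbq'):
     ε  f  f  b  i  p  b  q
  ε  0  1  2  3  4  5  6  7
  m  1  1  2  3  4  5  6  7
  f  2  1  1  2  3  4  5  6
  e  3  2  2  2  3  4  5  6
  l  4  3  3  3  3  4  5  6
  f  5  4  3  4  4  4  5  6
  b  6  5  4  3  4  5  4  5
  p  7  6  5  4  4  4  5  5
  b  8  7  6  5  5  5  4  5
  q  9  8  7  6  6  6  5  4
The bottom-right entry gives D[9][7] = 4, so no sequence of fewer than 4 edits works. Backtracking through the table gives one optimal edit sequence (4 edits):
  mfelfbpbq → felfbpbq (del m @1)
  felfbpbq → flfbpbq (del e @2)
  flfbpbq → ffbpbq (del l @2)
  ffbpbq → ffbipbq (ins i @4)
Edit distance = 4.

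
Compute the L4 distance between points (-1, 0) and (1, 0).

(Σ|x_i - y_i|^4)^(1/4) = (|-1 - 1|^4 + |0 - 0|^4)^(1/4)
= (2^4 + 0^4)^(1/4) = (16 + 0)^(1/4) = (16)^(1/4) = 2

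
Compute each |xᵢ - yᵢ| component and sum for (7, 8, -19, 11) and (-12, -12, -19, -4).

Σ|x_i - y_i| = |7 - (-12)| + |8 - (-12)| + |-19 - (-19)| + |11 - (-4)| = 19 + 20 + 0 + 15 = 54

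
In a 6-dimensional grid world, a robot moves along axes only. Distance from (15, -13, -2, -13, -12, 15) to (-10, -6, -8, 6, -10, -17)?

Σ|x_i - y_i| = |15 - (-10)| + |-13 - (-6)| + |-2 - (-8)| + |-13 - 6| + |-12 - (-10)| + |15 - (-17)| = 25 + 7 + 6 + 19 + 2 + 32 = 91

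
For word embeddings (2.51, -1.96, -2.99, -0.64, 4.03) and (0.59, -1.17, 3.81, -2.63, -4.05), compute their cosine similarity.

With u = (2.51, -1.96, -2.99, -0.64, 4.03), v = (0.59, -1.17, 3.81, -2.63, -4.05):
u·v = 2.51·0.59 + (-1.96)·(-1.17) + (-2.99)·3.81 + (-0.64)·(-2.63) + 4.03·(-4.05) = 1.4809 + 2.2932 + (-11.3919) + 1.6832 + (-16.3215) = -22.2561.
|u| = √(2.51² + (-1.96)² + (-2.99)² + (-0.64)² + 4.03²) = √(6.3001 + 3.8416 + 8.9401 + 0.4096 + 16.2409) = √35.7323, |v| = √(0.59² + (-1.17)² + 3.81² + (-2.63)² + (-4.05)²) = √(0.3481 + 1.3689 + 14.5161 + 6.9169 + 16.4025) = √39.5525.
cos θ = (u·v)/(|u||v|) = -22.2561/(√35.7323·√39.5525) ≈ -0.592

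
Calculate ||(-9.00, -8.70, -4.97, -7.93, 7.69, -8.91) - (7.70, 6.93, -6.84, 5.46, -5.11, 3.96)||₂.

√(Σ(x_i - y_i)²) = √((-9 - 7.7)² + (-8.7 - 6.93)² + (-4.97 - (-6.84))² + (-7.93 - 5.46)² + (7.69 - (-5.11))² + (-8.91 - 3.96)²)
= √((-16.7)² + (-15.63)² + 1.87² + (-13.39)² + 12.8² + (-12.87)²) = √(278.89 + 244.2969 + 3.4969 + 179.2921 + 163.84 + 165.6369) = √1035.4528 ≈ 32.1785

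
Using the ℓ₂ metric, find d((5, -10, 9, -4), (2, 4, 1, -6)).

√(Σ(x_i - y_i)²) = √((5 - 2)² + (-10 - 4)² + (9 - 1)² + (-4 - (-6))²)
= √(3² + (-14)² + 8² + 2²) = √(9 + 196 + 64 + 4) = √273 ≈ 16.5227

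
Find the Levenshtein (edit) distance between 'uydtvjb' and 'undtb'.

Let D[i][j] be the edit distance between the first i characters of 'uydtvjb' and the first j characters of 'undtb', with D[i][0] = i, D[0][j] = j, and D[i][j] = D[i-1][j-1] if the characters match, else 1 + min(D[i-1][j], D[i][j-1], D[i-1][j-1]). Filling the table (rows: prefixes of 'uydtvjb', columns: prefixes of 'undtb'):
     ε  u  n  d  t  b
  ε  0  1  2  3  4  5
  u  1  0  1  2  3  4
  y  2  1  1  2  3  4
  d  3  2  2  1  2  3
  t  4  3  3  2  1  2
  v  5  4  4  3  2  2
  j  6  5  5  4  3  3
  b  7  6  6  5  4  3
The bottom-right entry gives D[7][5] = 3, so no sequence of fewer than 3 edits works. Backtracking through the table gives one optimal edit sequence (3 edits):
  uydtvjb → undtvjb (sub y→n @2)
  undtvjb → undtjb (del v @5)
  undtjb → undtb (del j @5)
Edit distance = 3.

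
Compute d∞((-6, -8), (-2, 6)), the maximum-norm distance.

max(|x_i - y_i|) = max(|-6 - (-2)|, |-8 - 6|) = max(4, 14) = 14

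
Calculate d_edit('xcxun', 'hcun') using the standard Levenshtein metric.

Let D[i][j] be the edit distance between the first i characters of 'xcxun' and the first j characters of 'hcun', with D[i][0] = i, D[0][j] = j, and D[i][j] = D[i-1][j-1] if the characters match, else 1 + min(D[i-1][j], D[i][j-1], D[i-1][j-1]). Filling the table (rows: prefixes of 'xcxun', columns: prefixes of 'hcun'):
     ε  h  c  u  n
  ε  0  1  2  3  4
  x  1  1  2  3  4
  c  2  2  1  2  3
  x  3  3  2  2  3
  u  4  4  3  2  3
  n  5  5  4  3  2
The bottom-right entry gives D[5][4] = 2, so no sequence of fewer than 2 edits works. Backtracking through the table gives one optimal edit sequence (2 edits):
  xcxun → hcxun (sub x→h @1)
  hcxun → hcun (del x @3)
Edit distance = 2.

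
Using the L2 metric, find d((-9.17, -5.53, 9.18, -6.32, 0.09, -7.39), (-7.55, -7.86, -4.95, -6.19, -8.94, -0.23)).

√(Σ(x_i - y_i)²) = √((-9.17 - (-7.55))² + (-5.53 - (-7.86))² + (9.18 - (-4.95))² + (-6.32 - (-6.19))² + (0.09 - (-8.94))² + (-7.39 - (-0.23))²)
= √((-1.62)² + 2.33² + 14.13² + (-0.13)² + 9.03² + (-7.16)²) = √(2.6244 + 5.4289 + 199.6569 + 0.0169 + 81.5409 + 51.2656) = √340.5336 ≈ 18.4536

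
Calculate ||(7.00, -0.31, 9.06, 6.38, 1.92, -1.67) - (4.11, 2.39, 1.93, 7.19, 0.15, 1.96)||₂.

√(Σ(x_i - y_i)²) = √((7 - 4.11)² + (-0.31 - 2.39)² + (9.06 - 1.93)² + (6.38 - 7.19)² + (1.92 - 0.15)² + (-1.67 - 1.96)²)
= √(2.89² + (-2.7)² + 7.13² + (-0.81)² + 1.77² + (-3.63)²) = √(8.3521 + 7.29 + 50.8369 + 0.6561 + 3.1329 + 13.1769) = √83.4449 ≈ 9.1348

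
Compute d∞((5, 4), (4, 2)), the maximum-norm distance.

max(|x_i - y_i|) = max(|5 - 4|, |4 - 2|) = max(1, 2) = 2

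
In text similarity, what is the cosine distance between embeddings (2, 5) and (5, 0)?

With u = (2, 5), v = (5, 0):
u·v = 2·5 + 5·0 = 10 + 0 = 10.
|u| = √(2² + 5²) = √29, |v| = √(5² + 0²) = √25, so |u||v| = √(29·25) = √725.
cos θ = (u·v)/(|u||v|) = 10/√725 ≈ 0.3714
Cosine distance = 1 - cos θ ≈ 1 - 0.3714 = 0.6286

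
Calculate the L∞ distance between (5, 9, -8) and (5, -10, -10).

max(|x_i - y_i|) = max(|5 - 5|, |9 - (-10)|, |-8 - (-10)|) = max(0, 19, 2) = 19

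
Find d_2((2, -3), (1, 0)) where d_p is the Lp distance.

(Σ|x_i - y_i|^2)^(1/2) = (|2 - 1|^2 + |-3 - 0|^2)^(1/2)
= (1^2 + 3^2)^(1/2) = (1 + 9)^(1/2) = (10)^(1/2) ≈ 3.1623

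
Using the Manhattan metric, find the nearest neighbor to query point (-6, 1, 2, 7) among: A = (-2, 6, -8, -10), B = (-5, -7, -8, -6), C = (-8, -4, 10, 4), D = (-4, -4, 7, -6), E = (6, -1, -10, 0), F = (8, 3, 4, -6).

Distances: d(A) = 36, d(B) = 32, d(C) = 18, d(D) = 25, d(E) = 33, d(F) = 31. Nearest: C = (-8, -4, 10, 4) with distance 18.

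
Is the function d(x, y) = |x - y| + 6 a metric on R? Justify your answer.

No. d fails identity of indiscernibles (specifically d(x,x) = 0): d(4, 4) = |4 - 4| + 6 = 0 + 6 = 6 ≠ 0.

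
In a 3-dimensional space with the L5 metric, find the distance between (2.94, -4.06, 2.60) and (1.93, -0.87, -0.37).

(Σ|x_i - y_i|^5)^(1/5) = (|2.94 - 1.93|^5 + |-4.06 - (-0.87)|^5 + |2.6 - (-0.37)|^5)^(1/5)
= (1.01^5 + 3.19^5 + 2.97^5)^(1/5) ≈ (1.051 + 330.3341 + 231.0906)^(1/5) = (562.4757)^(1/5) ≈ 3.5483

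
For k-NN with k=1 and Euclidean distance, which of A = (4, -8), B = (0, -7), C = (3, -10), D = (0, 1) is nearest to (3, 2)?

Distances: d(A) ≈ 10.0499, d(B) ≈ 9.4868, d(C) = 12, d(D) ≈ 3.1623. Nearest: D = (0, 1) with distance 3.1623.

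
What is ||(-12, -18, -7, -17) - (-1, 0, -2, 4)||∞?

max(|x_i - y_i|) = max(|-12 - (-1)|, |-18 - 0|, |-7 - (-2)|, |-17 - 4|) = max(11, 18, 5, 21) = 21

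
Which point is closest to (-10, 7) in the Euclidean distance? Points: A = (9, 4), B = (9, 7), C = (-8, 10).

Distances: d(A) ≈ 19.2354, d(B) = 19, d(C) ≈ 3.6056. Nearest: C = (-8, 10) with distance 3.6056.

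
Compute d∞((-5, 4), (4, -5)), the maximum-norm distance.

max(|x_i - y_i|) = max(|-5 - 4|, |4 - (-5)|) = max(9, 9) = 9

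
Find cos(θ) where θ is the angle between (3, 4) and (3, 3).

With u = (3, 4), v = (3, 3):
u·v = 3·3 + 4·3 = 9 + 12 = 21.
|u| = √(3² + 4²) = √25, |v| = √(3² + 3²) = √18, so |u||v| = √(25·18) = √450.
cos θ = (u·v)/(|u||v|) = 21/√450 ≈ 0.9899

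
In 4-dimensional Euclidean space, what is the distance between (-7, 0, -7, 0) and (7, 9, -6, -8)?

√(Σ(x_i - y_i)²) = √((-7 - 7)² + (0 - 9)² + (-7 - (-6))² + (0 - (-8))²)
= √((-14)² + (-9)² + (-1)² + 8²) = √(196 + 81 + 1 + 64) = √342 ≈ 18.4932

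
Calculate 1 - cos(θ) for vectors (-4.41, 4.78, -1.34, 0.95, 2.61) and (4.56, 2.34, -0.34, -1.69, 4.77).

With u = (-4.41, 4.78, -1.34, 0.95, 2.61), v = (4.56, 2.34, -0.34, -1.69, 4.77):
u·v = (-4.41)·4.56 + 4.78·2.34 + (-1.34)·(-0.34) + 0.95·(-1.69) + 2.61·4.77 = (-20.1096) + 11.1852 + 0.4556 + (-1.6055) + 12.4497 = 2.3754.
|u| = √((-4.41)² + 4.78² + (-1.34)² + 0.95² + 2.61²) = √(19.4481 + 22.8484 + 1.7956 + 0.9025 + 6.8121) = √51.8067, |v| = √(4.56² + 2.34² + (-0.34)² + (-1.69)² + 4.77²) = √(20.7936 + 5.4756 + 0.1156 + 2.8561 + 22.7529) = √51.9938.
cos θ = (u·v)/(|u||v|) = 2.3754/(√51.8067·√51.9938) ≈ 0.0458
Cosine distance = 1 - cos θ ≈ 1 - 0.0458 = 0.9542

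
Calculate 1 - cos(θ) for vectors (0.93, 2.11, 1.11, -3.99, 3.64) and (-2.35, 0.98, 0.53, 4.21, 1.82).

With u = (0.93, 2.11, 1.11, -3.99, 3.64), v = (-2.35, 0.98, 0.53, 4.21, 1.82):
u·v = 0.93·(-2.35) + 2.11·0.98 + 1.11·0.53 + (-3.99)·4.21 + 3.64·1.82 = (-2.1855) + 2.0678 + 0.5883 + (-16.7979) + 6.6248 = -9.7025.
|u| = √(0.93² + 2.11² + 1.11² + (-3.99)² + 3.64²) = √(0.8649 + 4.4521 + 1.2321 + 15.9201 + 13.2496) = √35.7188, |v| = √((-2.35)² + 0.98² + 0.53² + 4.21² + 1.82²) = √(5.5225 + 0.9604 + 0.2809 + 17.7241 + 3.3124) = √27.8003.
cos θ = (u·v)/(|u||v|) = -9.7025/(√35.7188·√27.8003) ≈ -0.3079
Cosine distance = 1 - cos θ ≈ 1 - (-0.3079) = 1.3079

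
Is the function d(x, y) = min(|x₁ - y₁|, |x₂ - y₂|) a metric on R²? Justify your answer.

No. d fails identity of indiscernibles: take x = (-1, 0) and y = (-1, 7). Then d(x,y) = min(|-1 - (-1)|, |0 - 7|) = min(0, 7) = 0, yet x ≠ y.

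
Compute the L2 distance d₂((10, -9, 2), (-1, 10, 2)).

√(Σ(x_i - y_i)²) = √((10 - (-1))² + (-9 - 10)² + (2 - 2)²)
= √(11² + (-19)² + 0²) = √(121 + 361 + 0) = √482 ≈ 21.9545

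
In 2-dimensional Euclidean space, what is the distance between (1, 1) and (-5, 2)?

√(Σ(x_i - y_i)²) = √((1 - (-5))² + (1 - 2)²)
= √(6² + (-1)²) = √(36 + 1) = √37 ≈ 6.0828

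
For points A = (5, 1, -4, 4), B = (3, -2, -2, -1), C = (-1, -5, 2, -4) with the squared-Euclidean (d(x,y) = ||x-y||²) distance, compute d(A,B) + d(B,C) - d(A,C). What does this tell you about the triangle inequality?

d(A,B) = 2² + 3² + 2² + 5² = 42, d(B,C) = 4² + 3² + 4² + 3² = 50, d(A,C) = 6² + 6² + 6² + 8² = 172.
d(A,B) + d(B,C) - d(A,C) = 42 + 50 - 172 = 92 - 172 = -80. This is < 0, so the triangle inequality FAILS for these points (squared-Euclidean is not a metric).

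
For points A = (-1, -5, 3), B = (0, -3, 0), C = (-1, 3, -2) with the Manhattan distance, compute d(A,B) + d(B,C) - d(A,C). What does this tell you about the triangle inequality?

d(A,B) = 1 + 2 + 3 = 6, d(B,C) = 1 + 6 + 2 = 9, d(A,C) = 0 + 8 + 5 = 13.
d(A,B) + d(B,C) - d(A,C) = 6 + 9 - 13 = 15 - 13 = 2. This is ≥ 0, so the triangle inequality holds for these points.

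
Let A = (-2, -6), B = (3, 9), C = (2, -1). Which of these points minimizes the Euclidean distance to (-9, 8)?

Distances: d(A) ≈ 15.6525, d(B) ≈ 12.0416, d(C) ≈ 14.2127. Nearest: B = (3, 9) with distance 12.0416.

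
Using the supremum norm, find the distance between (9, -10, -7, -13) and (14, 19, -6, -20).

max(|x_i - y_i|) = max(|9 - 14|, |-10 - 19|, |-7 - (-6)|, |-13 - (-20)|) = max(5, 29, 1, 7) = 29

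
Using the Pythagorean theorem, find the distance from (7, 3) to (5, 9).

√(Σ(x_i - y_i)²) = √((7 - 5)² + (3 - 9)²)
= √(2² + (-6)²) = √(4 + 36) = √40 ≈ 6.3246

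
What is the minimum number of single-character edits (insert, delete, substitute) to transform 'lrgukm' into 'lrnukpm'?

Let D[i][j] be the edit distance between the first i characters of 'lrgukm' and the first j characters of 'lrnukpm', with D[i][0] = i, D[0][j] = j, and D[i][j] = D[i-1][j-1] if the characters match, else 1 + min(D[i-1][j], D[i][j-1], D[i-1][j-1]). Filling the table (rows: prefixes of 'lrgukm', columns: prefixes of 'lrnukpm'):
     ε  l  r  n  u  k  p  m
  ε  0  1  2  3  4  5  6  7
  l  1  0  1  2  3  4  5  6
  r  2  1  0  1  2  3  4  5
  g  3  2  1  1  2  3  4  5
  u  4  3  2  2  1  2  3  4
  k  5  4  3  3  2  1  2  3
  m  6  5  4  4  3  2  2  2
The bottom-right entry gives D[6][7] = 2, so no sequence of fewer than 2 edits works. Backtracking through the table gives one optimal edit sequence (2 edits):
  lrgukm → lrnukm (sub g→n @3)
  lrnukm → lrnukpm (ins p @6)
Edit distance = 2.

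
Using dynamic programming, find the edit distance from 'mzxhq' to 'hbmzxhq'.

Let D[i][j] be the edit distance between the first i characters of 'mzxhq' and the first j characters of 'hbmzxhq', with D[i][0] = i, D[0][j] = j, and D[i][j] = D[i-1][j-1] if the characters match, else 1 + min(D[i-1][j], D[i][j-1], D[i-1][j-1]). Filling the table (rows: prefixes of 'mzxhq', columns: prefixes of 'hbmzxhq'):
     ε  h  b  m  z  x  h  q
  ε  0  1  2  3  4  5  6  7
  m  1  1  2  2  3  4  5  6
  z  2  2  2  3  2  3  4  5
  x  3  3  3  3  3  2  3  4
  h  4  3  4  4  4  3  2  3
  q  5  4  4  5  5  4  3  2
The bottom-right entry gives D[5][7] = 2, so no sequence of fewer than 2 edits works. Backtracking through the table gives one optimal edit sequence (2 edits):
  mzxhq → hmzxhq (ins h @1)
  hmzxhq → hbmzxhq (ins b @2)
Edit distance = 2.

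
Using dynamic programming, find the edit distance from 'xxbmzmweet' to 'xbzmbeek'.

Let D[i][j] be the edit distance between the first i characters of 'xxbmzmweet' and the first j characters of 'xbzmbeek', with D[i][0] = i, D[0][j] = j, and D[i][j] = D[i-1][j-1] if the characters match, else 1 + min(D[i-1][j], D[i][j-1], D[i-1][j-1]). Filling the table (rows: prefixes of 'xxbmzmweet', columns: prefixes of 'xbzmbeek'):
     ε  x  b  z  m  b  e  e  k
  ε  0  1  2  3  4  5  6  7  8
  x  1  0  1  2  3  4  5  6  7
  x  2  1  1  2  3  4  5  6  7
  b  3  2  1  2  3  3  4  5  6
  m  4  3  2  2  2  3  4  5  6
  z  5  4  3  2  3  3  4  5  6
  m  6  5  4  3  2  3  4  5  6
  w  7  6  5  4  3  3  4  5  6
  e  8  7  6  5  4  4  3  4  5
  e  9  8  7  6  5  5  4  3  4
  t 10  9  8  7  6  6  5  4  4
The bottom-right entry gives D[10][8] = 4, so no sequence of fewer than 4 edits works. Backtracking through the table gives one optimal edit sequence (4 edits):
  xxbmzmweet → xbmzmweet (del x @1)
  xbmzmweet → xbzmweet (del m @3)
  xbzmweet → xbzmbeet (sub w→b @5)
  xbzmbeet → xbzmbeek (sub t→k @8)
Edit distance = 4.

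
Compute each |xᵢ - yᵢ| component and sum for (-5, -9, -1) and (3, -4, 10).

Σ|x_i - y_i| = |-5 - 3| + |-9 - (-4)| + |-1 - 10| = 8 + 5 + 11 = 24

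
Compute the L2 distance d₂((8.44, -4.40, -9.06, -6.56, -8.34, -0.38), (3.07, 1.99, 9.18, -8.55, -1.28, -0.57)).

√(Σ(x_i - y_i)²) = √((8.44 - 3.07)² + (-4.4 - 1.99)² + (-9.06 - 9.18)² + (-6.56 - (-8.55))² + (-8.34 - (-1.28))² + (-0.38 - (-0.57))²)
= √(5.37² + (-6.39)² + (-18.24)² + 1.99² + (-7.06)² + 0.19²) = √(28.8369 + 40.8321 + 332.6976 + 3.9601 + 49.8436 + 0.0361) = √456.2064 ≈ 21.359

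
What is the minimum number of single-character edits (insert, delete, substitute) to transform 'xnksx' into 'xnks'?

Let D[i][j] be the edit distance between the first i characters of 'xnksx' and the first j characters of 'xnks', with D[i][0] = i, D[0][j] = j, and D[i][j] = D[i-1][j-1] if the characters match, else 1 + min(D[i-1][j], D[i][j-1], D[i-1][j-1]). Filling the table (rows: prefixes of 'xnksx', columns: prefixes of 'xnks'):
     ε  x  n  k  s
  ε  0  1  2  3  4
  x  1  0  1  2  3
  n  2  1  0  1  2
  k  3  2  1  0  1
  s  4  3  2  1  0
  x  5  4  3  2  1
The bottom-right entry gives D[5][4] = 1, so no sequence of fewer than 1 edit works. Backtracking through the table gives one optimal edit sequence (1 edit):
  xnksx → xnks (del x @5)
Edit distance = 1.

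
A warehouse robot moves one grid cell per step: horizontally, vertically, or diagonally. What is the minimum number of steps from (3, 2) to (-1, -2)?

max(|x_i - y_i|) = max(|3 - (-1)|, |2 - (-2)|) = max(4, 4) = 4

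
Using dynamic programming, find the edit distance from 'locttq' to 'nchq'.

Let D[i][j] be the edit distance between the first i characters of 'locttq' and the first j characters of 'nchq', with D[i][0] = i, D[0][j] = j, and D[i][j] = D[i-1][j-1] if the characters match, else 1 + min(D[i-1][j], D[i][j-1], D[i-1][j-1]). Filling the table (rows: prefixes of 'locttq', columns: prefixes of 'nchq'):
     ε  n  c  h  q
  ε  0  1  2  3  4
  l  1  1  2  3  4
  o  2  2  2  3  4
  c  3  3  2  3  4
  t  4  4  3  3  4
  t  5  5  4  4  4
  q  6  6  5  5  4
The bottom-right entry gives D[6][4] = 4, so no sequence of fewer than 4 edits works. Backtracking through the table gives one optimal edit sequence (4 edits):
  locttq → octtq (del l @1)
  octtq → ncttq (sub o→n @1)
  ncttq → nctq (del t @3)
  nctq → nchq (sub t→h @3)
Edit distance = 4.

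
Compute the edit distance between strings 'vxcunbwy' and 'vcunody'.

Let D[i][j] be the edit distance between the first i characters of 'vxcunbwy' and the first j characters of 'vcunody', with D[i][0] = i, D[0][j] = j, and D[i][j] = D[i-1][j-1] if the characters match, else 1 + min(D[i-1][j], D[i][j-1], D[i-1][j-1]). Filling the table (rows: prefixes of 'vxcunbwy', columns: prefixes of 'vcunody'):
     ε  v  c  u  n  o  d  y
  ε  0  1  2  3  4  5  6  7
  v  1  0  1  2  3  4  5  6
  x  2  1  1  2  3  4  5  6
  c  3  2  1  2  3  4  5  6
  u  4  3  2  1  2  3  4  5
  n  5  4  3  2  1  2  3  4
  b  6  5  4  3  2  2  3  4
  w  7  6  5  4  3  3  3  4
  y  8  7  6  5  4  4  4  3
The bottom-right entry gives D[8][7] = 3, so no sequence of fewer than 3 edits works. Backtracking through the table gives one optimal edit sequence (3 edits):
  vxcunbwy → vcunbwy (del x @2)
  vcunbwy → vcunowy (sub b→o @5)
  vcunowy → vcunody (sub w→d @6)
Edit distance = 3.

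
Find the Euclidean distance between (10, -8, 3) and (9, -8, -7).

√(Σ(x_i - y_i)²) = √((10 - 9)² + (-8 - (-8))² + (3 - (-7))²)
= √(1² + 0² + 10²) = √(1 + 0 + 100) = √101 ≈ 10.0499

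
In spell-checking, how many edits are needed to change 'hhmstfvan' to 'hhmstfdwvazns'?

Let D[i][j] be the edit distance between the first i characters of 'hhmstfvan' and the first j characters of 'hhmstfdwvazns', with D[i][0] = i, D[0][j] = j, and D[i][j] = D[i-1][j-1] if the characters match, else 1 + min(D[i-1][j], D[i][j-1], D[i-1][j-1]). Filling the table (rows: prefixes of 'hhmstfvan', columns: prefixes of 'hhmstfdwvazns'):
     ε  h  h  m  s  t  f  d  w  v  a  z  n  s
  ε  0  1  2  3  4  5  6  7  8  9 10 11 12 13
  h  1  0  1  2  3  4  5  6  7  8  9 10 11 12
  h  2  1  0  1  2  3  4  5  6  7  8  9 10 11
  m  3  2  1  0  1  2  3  4  5  6  7  8  9 10
  s  4  3  2  1  0  1  2  3  4  5  6  7  8  9
  t  5  4  3  2  1  0  1  2  3  4  5  6  7  8
  f  6  5  4  3  2  1  0  1  2  3  4  5  6  7
  v  7  6  5  4  3  2  1  1  2  2  3  4  5  6
  a  8  7  6  5  4  3  2  2  2  3  2  3  4  5
  n  9  8  7  6  5  4  3  3  3  3  3  3  3  4
The bottom-right entry gives D[9][13] = 4, so no sequence of fewer than 4 edits works. Backtracking through the table gives one optimal edit sequence (4 edits):
  hhmstfvan → hhmstfdvan (ins d @7)
  hhmstfdvan → hhmstfdwvan (ins w @8)
  hhmstfdwvan → hhmstfdwvazn (ins z @11)
  hhmstfdwvazn → hhmstfdwvazns (ins s @13)
Edit distance = 4.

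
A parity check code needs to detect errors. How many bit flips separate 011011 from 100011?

Differing positions: 1, 2, 3. Hamming distance = 3.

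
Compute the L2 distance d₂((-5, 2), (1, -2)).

√(Σ(x_i - y_i)²) = √((-5 - 1)² + (2 - (-2))²)
= √((-6)² + 4²) = √(36 + 16) = √52 ≈ 7.2111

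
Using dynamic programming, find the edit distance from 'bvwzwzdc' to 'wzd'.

Let D[i][j] be the edit distance between the first i characters of 'bvwzwzdc' and the first j characters of 'wzd', with D[i][0] = i, D[0][j] = j, and D[i][j] = D[i-1][j-1] if the characters match, else 1 + min(D[i-1][j], D[i][j-1], D[i-1][j-1]). Filling the table (rows: prefixes of 'bvwzwzdc', columns: prefixes of 'wzd'):
     ε  w  z  d
  ε  0  1  2  3
  b  1  1  2  3
  v  2  2  2  3
  w  3  2  3  3
  z  4  3  2  3
  w  5  4  3  3
  z  6  5  4  4
  d  7  6  5  4
  c  8  7  6  5
The bottom-right entry gives D[8][3] = 5, so no sequence of fewer than 5 edits works. Backtracking through the table gives one optimal edit sequence (5 edits):
  bvwzwzdc → vwzwzdc (del b @1)
  vwzwzdc → wzwzdc (del v @1)
  wzwzdc → zwzdc (del w @1)
  zwzdc → wzdc (del z @1)
  wzdc → wzd (del c @4)
Edit distance = 5.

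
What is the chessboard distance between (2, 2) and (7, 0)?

max(|x_i - y_i|) = max(|2 - 7|, |2 - 0|) = max(5, 2) = 5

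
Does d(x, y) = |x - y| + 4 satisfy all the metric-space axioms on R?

No. d fails identity of indiscernibles (specifically d(x,x) = 0): d(2, 2) = |2 - 2| + 4 = 0 + 4 = 4 ≠ 0.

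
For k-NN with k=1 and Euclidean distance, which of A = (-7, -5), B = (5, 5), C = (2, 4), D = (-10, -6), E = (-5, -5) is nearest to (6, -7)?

Distances: d(A) ≈ 13.1529, d(B) ≈ 12.0416, d(C) ≈ 11.7047, d(D) ≈ 16.0312, d(E) ≈ 11.1803. Nearest: E = (-5, -5) with distance 11.1803.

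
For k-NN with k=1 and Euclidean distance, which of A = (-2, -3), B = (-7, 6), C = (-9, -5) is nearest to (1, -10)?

Distances: d(A) ≈ 7.6158, d(B) ≈ 17.8885, d(C) ≈ 11.1803. Nearest: A = (-2, -3) with distance 7.6158.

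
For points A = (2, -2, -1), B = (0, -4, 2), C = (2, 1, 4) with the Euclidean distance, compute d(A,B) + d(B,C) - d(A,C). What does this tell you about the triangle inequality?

d(A,B) = √(2² + 2² + 3²) = √17 ≈ 4.1231, d(B,C) = √(2² + 5² + 2²) = √33 ≈ 5.7446, d(A,C) = √(0² + 3² + 5²) = √34 ≈ 5.831.
d(A,B) + d(B,C) - d(A,C) = 4.1231 + 5.7446 - 5.831 = 9.8677 - 5.831 = 4.0367 (to 4 decimal places). This is ≥ 0, so the triangle inequality holds for these points.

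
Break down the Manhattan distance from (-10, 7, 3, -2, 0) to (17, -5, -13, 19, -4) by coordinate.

Σ|x_i - y_i| = |-10 - 17| + |7 - (-5)| + |3 - (-13)| + |-2 - 19| + |0 - (-4)| = 27 + 12 + 16 + 21 + 4 = 80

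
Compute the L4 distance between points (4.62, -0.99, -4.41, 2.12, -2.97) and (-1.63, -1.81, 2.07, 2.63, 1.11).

(Σ|x_i - y_i|^4)^(1/4) = (|4.62 - (-1.63)|^4 + |-0.99 - (-1.81)|^4 + |-4.41 - 2.07|^4 + |2.12 - 2.63|^4 + |-2.97 - 1.11|^4)^(1/4)
= (6.25^4 + 0.82^4 + 6.48^4 + 0.51^4 + 4.08^4)^(1/4) ≈ (1525.8789 + 0.4521 + 1763.1937 + 0.0677 + 277.1026)^(1/4) = (3566.695)^(1/4) ≈ 7.728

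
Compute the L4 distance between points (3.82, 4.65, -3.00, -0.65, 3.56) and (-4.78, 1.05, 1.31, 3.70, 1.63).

(Σ|x_i - y_i|^4)^(1/4) = (|3.82 - (-4.78)|^4 + |4.65 - 1.05|^4 + |-3 - 1.31|^4 + |-0.65 - 3.7|^4 + |3.56 - 1.63|^4)^(1/4)
= (8.6^4 + 3.6^4 + 4.31^4 + 4.35^4 + 1.93^4)^(1/4) ≈ (5470.0816 + 167.9616 + 345.0715 + 358.061 + 13.8749)^(1/4) = (6355.0506)^(1/4) ≈ 8.9285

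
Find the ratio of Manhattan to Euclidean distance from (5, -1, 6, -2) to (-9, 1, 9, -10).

L1 = |5 - (-9)| + |-1 - 1| + |6 - 9| + |-2 - (-10)| = 14 + 2 + 3 + 8 = 27
L2 = √(14² + 2² + 3² + 8²) = √273 ≈ 16.5227
L1 ≥ L2 always (equality iff movement is along one axis); L1 > L2 here.
Ratio L1/L2 = 27/√273 ≈ 1.6341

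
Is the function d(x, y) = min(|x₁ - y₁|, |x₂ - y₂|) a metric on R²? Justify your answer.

No. d fails identity of indiscernibles: take x = (2, 0) and y = (2, 4). Then d(x,y) = min(|2 - 2|, |0 - 4|) = min(0, 4) = 0, yet x ≠ y.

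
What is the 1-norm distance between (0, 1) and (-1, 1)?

Σ|x_i - y_i| = |0 - (-1)| + |1 - 1| = 1 + 0 = 1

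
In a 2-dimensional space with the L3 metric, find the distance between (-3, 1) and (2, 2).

(Σ|x_i - y_i|^3)^(1/3) = (|-3 - 2|^3 + |1 - 2|^3)^(1/3)
= (5^3 + 1^3)^(1/3) = (125 + 1)^(1/3) = (126)^(1/3) ≈ 5.0133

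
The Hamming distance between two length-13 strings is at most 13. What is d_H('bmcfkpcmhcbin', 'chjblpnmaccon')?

Differing positions: 1, 2, 3, 4, 5, 7, 9, 11, 12. Hamming distance = 9. The maximum possible Hamming distance for length-13 strings is 13, so d_H/13 = 9/13 ≈ 0.6923.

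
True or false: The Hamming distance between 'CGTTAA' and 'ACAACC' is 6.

Differing positions: 1, 2, 3, 4, 5, 6. Hamming distance = 6, so the claim is true.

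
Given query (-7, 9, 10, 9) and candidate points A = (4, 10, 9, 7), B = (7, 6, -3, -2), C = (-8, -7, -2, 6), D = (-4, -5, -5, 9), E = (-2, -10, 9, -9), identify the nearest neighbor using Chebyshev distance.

Distances: d(A) = 11, d(B) = 14, d(C) = 16, d(D) = 15, d(E) = 19. Nearest: A = (4, 10, 9, 7) with distance 11.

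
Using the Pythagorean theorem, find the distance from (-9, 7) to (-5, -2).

√(Σ(x_i - y_i)²) = √((-9 - (-5))² + (7 - (-2))²)
= √((-4)² + 9²) = √(16 + 81) = √97 ≈ 9.8489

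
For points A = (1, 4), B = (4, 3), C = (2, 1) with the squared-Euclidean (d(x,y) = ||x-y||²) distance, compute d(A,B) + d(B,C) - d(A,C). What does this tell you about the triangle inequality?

d(A,B) = 3² + 1² = 10, d(B,C) = 2² + 2² = 8, d(A,C) = 1² + 3² = 10.
d(A,B) + d(B,C) - d(A,C) = 10 + 8 - 10 = 18 - 10 = 8. This is ≥ 0, so the triangle inequality holds for these points.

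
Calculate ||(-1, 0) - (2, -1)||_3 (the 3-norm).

(Σ|x_i - y_i|^3)^(1/3) = (|-1 - 2|^3 + |0 - (-1)|^3)^(1/3)
= (3^3 + 1^3)^(1/3) = (27 + 1)^(1/3) = (28)^(1/3) ≈ 3.0366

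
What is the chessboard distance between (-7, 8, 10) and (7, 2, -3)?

max(|x_i - y_i|) = max(|-7 - 7|, |8 - 2|, |10 - (-3)|) = max(14, 6, 13) = 14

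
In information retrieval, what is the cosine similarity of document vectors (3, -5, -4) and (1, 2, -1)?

With u = (3, -5, -4), v = (1, 2, -1):
u·v = 3·1 + (-5)·2 + (-4)·(-1) = 3 + (-10) + 4 = -3.
|u| = √(3² + (-5)² + (-4)²) = √50, |v| = √(1² + 2² + (-1)²) = √6, so |u||v| = √(50·6) = √300.
cos θ = (u·v)/(|u||v|) = -3/√300 ≈ -0.1732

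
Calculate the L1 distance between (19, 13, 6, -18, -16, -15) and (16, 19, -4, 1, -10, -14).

Σ|x_i - y_i| = |19 - 16| + |13 - 19| + |6 - (-4)| + |-18 - 1| + |-16 - (-10)| + |-15 - (-14)| = 3 + 6 + 10 + 19 + 6 + 1 = 45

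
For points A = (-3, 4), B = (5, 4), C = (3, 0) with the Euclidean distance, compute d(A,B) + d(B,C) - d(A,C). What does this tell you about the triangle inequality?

d(A,B) = √(8² + 0²) = √64 = 8, d(B,C) = √(2² + 4²) = √20 ≈ 4.4721, d(A,C) = √(6² + 4²) = √52 ≈ 7.2111.
d(A,B) + d(B,C) - d(A,C) = 8 + 4.4721 - 7.2111 = 12.4721 - 7.2111 = 5.261 (to 4 decimal places). This is ≥ 0, so the triangle inequality holds for these points.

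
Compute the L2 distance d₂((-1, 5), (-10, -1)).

√(Σ(x_i - y_i)²) = √((-1 - (-10))² + (5 - (-1))²)
= √(9² + 6²) = √(81 + 36) = √117 ≈ 10.8167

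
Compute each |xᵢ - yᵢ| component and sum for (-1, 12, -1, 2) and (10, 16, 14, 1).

Σ|x_i - y_i| = |-1 - 10| + |12 - 16| + |-1 - 14| + |2 - 1| = 11 + 4 + 15 + 1 = 31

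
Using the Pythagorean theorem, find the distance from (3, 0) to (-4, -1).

√(Σ(x_i - y_i)²) = √((3 - (-4))² + (0 - (-1))²)
= √(7² + 1²) = √(49 + 1) = √50 ≈ 7.0711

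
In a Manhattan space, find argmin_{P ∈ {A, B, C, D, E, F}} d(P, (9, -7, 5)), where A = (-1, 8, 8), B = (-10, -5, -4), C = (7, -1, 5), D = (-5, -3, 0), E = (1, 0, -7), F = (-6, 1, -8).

Distances: d(A) = 28, d(B) = 30, d(C) = 8, d(D) = 23, d(E) = 27, d(F) = 36. Nearest: C = (7, -1, 5) with distance 8.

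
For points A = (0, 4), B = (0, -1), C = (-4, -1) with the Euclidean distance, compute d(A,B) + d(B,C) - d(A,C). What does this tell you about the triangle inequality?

d(A,B) = √(0² + 5²) = √25 = 5, d(B,C) = √(4² + 0²) = √16 = 4, d(A,C) = √(4² + 5²) = √41 ≈ 6.4031.
d(A,B) + d(B,C) - d(A,C) = 5 + 4 - 6.4031 = 9 - 6.4031 = 2.5969 (to 4 decimal places). This is ≥ 0, so the triangle inequality holds for these points.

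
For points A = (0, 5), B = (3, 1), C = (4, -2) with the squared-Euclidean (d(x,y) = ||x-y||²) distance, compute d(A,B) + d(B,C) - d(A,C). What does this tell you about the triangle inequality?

d(A,B) = 3² + 4² = 25, d(B,C) = 1² + 3² = 10, d(A,C) = 4² + 7² = 65.
d(A,B) + d(B,C) - d(A,C) = 25 + 10 - 65 = 35 - 65 = -30. This is < 0, so the triangle inequality FAILS for these points (squared-Euclidean is not a metric).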